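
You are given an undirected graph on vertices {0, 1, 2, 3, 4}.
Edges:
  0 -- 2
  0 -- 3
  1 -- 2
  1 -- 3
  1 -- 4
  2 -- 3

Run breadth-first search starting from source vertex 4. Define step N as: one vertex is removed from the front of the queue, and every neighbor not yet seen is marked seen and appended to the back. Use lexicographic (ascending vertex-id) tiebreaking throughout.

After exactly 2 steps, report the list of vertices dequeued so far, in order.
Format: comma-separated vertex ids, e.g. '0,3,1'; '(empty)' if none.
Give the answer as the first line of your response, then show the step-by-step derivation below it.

4,1

step 1: dequeue 4; queue=[1]; order=4
step 2: dequeue 1; queue=[2,3]; order=4,1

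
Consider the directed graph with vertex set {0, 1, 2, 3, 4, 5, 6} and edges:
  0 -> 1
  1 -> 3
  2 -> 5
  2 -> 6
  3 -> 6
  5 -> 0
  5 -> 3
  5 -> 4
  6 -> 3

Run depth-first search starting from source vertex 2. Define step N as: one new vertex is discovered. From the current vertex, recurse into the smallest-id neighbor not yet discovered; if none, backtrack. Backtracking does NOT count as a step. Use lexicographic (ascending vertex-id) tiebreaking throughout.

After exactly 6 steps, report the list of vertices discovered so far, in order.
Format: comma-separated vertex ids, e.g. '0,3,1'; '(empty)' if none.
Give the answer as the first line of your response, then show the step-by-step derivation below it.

2,5,0,1,3,6

step 1: discover 2; path=2; order=2
step 2: discover 5; path=2>5; order=2,5
step 3: discover 0; path=2>5>0; order=2,5,0
step 4: discover 1; path=2>5>0>1; order=2,5,0,1
step 5: discover 3; path=2>5>0>1>3; order=2,5,0,1,3
step 6: discover 6; path=2>5>0>1>3>6; order=2,5,0,1,3,6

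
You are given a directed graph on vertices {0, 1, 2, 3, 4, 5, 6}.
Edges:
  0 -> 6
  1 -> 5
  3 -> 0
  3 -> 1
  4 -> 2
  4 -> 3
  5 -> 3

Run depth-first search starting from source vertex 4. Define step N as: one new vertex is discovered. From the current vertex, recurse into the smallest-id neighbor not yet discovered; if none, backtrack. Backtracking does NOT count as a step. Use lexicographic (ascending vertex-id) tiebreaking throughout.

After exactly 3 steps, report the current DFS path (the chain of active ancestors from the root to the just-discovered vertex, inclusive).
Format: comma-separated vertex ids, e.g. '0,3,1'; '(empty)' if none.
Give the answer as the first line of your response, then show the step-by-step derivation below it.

4,3

step 1: discover 4; path=4; order=4
step 2: discover 2; path=4>2; order=4,2
step 3: discover 3; path=4>3; order=4,2,3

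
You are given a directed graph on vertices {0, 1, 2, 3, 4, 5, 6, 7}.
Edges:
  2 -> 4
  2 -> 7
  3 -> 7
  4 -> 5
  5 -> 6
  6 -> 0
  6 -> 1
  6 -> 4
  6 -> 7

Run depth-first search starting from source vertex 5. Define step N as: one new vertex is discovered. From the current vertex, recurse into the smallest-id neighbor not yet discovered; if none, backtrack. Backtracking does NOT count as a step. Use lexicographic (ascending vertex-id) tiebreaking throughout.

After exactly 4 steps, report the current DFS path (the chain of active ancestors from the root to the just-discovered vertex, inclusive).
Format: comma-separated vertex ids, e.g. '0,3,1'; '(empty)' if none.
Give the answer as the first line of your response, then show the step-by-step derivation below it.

5,6,1

step 1: discover 5; path=5; order=5
step 2: discover 6; path=5>6; order=5,6
step 3: discover 0; path=5>6>0; order=5,6,0
step 4: discover 1; path=5>6>1; order=5,6,0,1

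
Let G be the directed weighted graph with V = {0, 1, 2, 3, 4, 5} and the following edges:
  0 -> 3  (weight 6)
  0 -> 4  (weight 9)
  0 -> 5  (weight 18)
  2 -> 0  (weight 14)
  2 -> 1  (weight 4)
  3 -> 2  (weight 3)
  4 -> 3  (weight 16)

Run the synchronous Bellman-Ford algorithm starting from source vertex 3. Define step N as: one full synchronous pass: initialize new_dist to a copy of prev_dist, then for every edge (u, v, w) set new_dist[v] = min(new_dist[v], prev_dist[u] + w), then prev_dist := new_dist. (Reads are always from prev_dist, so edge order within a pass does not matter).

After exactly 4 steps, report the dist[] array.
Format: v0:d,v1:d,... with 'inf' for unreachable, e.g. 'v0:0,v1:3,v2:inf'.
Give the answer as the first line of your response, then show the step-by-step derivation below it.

v0:17,v1:7,v2:3,v3:0,v4:26,v5:35

step 1: dist = v0:inf,v1:inf,v2:3,v3:0,v4:inf,v5:inf
step 2: dist = v0:17,v1:7,v2:3,v3:0,v4:inf,v5:inf
step 3: dist = v0:17,v1:7,v2:3,v3:0,v4:26,v5:35
step 4: dist = v0:17,v1:7,v2:3,v3:0,v4:26,v5:35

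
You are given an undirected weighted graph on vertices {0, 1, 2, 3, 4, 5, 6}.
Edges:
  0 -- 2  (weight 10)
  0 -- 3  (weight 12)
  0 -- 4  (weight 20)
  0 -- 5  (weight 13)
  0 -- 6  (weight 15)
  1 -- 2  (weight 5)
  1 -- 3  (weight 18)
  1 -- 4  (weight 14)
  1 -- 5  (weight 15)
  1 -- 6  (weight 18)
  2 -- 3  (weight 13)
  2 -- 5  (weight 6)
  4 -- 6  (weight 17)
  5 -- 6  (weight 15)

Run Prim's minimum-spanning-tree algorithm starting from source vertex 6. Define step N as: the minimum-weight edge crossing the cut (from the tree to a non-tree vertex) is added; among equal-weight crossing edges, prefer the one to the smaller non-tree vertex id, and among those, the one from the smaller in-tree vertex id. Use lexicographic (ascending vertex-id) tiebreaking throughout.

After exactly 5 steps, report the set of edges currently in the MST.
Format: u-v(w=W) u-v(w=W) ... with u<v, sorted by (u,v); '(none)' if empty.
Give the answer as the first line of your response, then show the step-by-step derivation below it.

0-2(w=10) 0-3(w=12) 0-6(w=15) 1-2(w=5) 2-5(w=6)

step 1: add edge 0-6 (w=15); MST = {0-6(w=15)}
step 2: add edge 0-2 (w=10); MST = {0-2(w=10) 0-6(w=15)}
step 3: add edge 1-2 (w=5); MST = {0-2(w=10) 0-6(w=15) 1-2(w=5)}
step 4: add edge 2-5 (w=6); MST = {0-2(w=10) 0-6(w=15) 1-2(w=5) 2-5(w=6)}
step 5: add edge 0-3 (w=12); MST = {0-2(w=10) 0-3(w=12) 0-6(w=15) 1-2(w=5) 2-5(w=6)}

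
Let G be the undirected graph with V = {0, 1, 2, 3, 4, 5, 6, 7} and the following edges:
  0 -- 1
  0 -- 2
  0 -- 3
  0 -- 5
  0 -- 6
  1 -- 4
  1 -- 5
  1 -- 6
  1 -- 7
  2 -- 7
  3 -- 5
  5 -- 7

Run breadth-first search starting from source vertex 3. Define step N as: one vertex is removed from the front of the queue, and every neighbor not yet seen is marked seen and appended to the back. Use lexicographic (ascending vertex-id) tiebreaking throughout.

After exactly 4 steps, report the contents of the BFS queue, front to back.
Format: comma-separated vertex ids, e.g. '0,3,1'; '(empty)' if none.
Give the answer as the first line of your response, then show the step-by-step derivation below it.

2,6,7,4

step 1: dequeue 3; queue=[0,5]; order=3
step 2: dequeue 0; queue=[5,1,2,6]; order=3,0
step 3: dequeue 5; queue=[1,2,6,7]; order=3,0,5
step 4: dequeue 1; queue=[2,6,7,4]; order=3,0,5,1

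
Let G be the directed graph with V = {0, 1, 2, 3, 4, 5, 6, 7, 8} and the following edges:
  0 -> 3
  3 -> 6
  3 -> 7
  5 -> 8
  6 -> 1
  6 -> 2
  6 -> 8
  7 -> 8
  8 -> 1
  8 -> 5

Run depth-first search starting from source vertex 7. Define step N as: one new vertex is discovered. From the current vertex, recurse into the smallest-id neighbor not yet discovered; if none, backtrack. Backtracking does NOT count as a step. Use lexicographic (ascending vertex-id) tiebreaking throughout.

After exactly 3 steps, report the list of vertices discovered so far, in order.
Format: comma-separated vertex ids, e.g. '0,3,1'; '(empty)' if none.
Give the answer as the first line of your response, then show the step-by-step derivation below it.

7,8,1

step 1: discover 7; path=7; order=7
step 2: discover 8; path=7>8; order=7,8
step 3: discover 1; path=7>8>1; order=7,8,1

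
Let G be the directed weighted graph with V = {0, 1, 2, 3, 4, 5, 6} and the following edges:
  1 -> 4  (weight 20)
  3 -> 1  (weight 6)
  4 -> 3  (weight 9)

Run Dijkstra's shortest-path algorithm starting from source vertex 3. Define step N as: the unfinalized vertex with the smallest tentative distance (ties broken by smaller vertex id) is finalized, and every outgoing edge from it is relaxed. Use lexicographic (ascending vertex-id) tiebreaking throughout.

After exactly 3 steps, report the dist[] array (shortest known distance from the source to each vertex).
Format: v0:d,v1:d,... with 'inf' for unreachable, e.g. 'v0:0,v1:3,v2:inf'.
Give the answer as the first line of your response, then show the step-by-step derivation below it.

v0:inf,v1:6,v2:inf,v3:0,v4:26,v5:inf,v6:inf

step 1: dist = v0:inf,v1:6,v2:inf,v3:0,v4:inf,v5:inf,v6:inf
step 2: dist = v0:inf,v1:6,v2:inf,v3:0,v4:26,v5:inf,v6:inf
step 3: dist = v0:inf,v1:6,v2:inf,v3:0,v4:26,v5:inf,v6:inf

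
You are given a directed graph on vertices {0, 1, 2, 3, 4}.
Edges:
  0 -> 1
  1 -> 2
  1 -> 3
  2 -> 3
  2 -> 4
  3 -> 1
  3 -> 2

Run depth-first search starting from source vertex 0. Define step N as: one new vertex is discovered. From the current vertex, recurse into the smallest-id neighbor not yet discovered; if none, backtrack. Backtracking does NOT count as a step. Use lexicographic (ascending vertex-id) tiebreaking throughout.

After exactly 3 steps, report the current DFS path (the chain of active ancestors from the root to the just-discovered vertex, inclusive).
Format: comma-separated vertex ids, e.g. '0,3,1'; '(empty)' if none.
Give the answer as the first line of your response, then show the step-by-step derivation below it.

0,1,2

step 1: discover 0; path=0; order=0
step 2: discover 1; path=0>1; order=0,1
step 3: discover 2; path=0>1>2; order=0,1,2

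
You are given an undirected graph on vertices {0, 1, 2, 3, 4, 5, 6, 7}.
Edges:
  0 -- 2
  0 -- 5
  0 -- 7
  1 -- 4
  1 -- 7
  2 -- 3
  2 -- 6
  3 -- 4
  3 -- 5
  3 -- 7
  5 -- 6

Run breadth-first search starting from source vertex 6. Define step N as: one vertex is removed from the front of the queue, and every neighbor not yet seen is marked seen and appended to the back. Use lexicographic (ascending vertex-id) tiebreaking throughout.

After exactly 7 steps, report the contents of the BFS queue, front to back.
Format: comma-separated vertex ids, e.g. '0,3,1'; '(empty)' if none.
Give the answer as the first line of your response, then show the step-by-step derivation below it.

1

step 1: dequeue 6; queue=[2,5]; order=6
step 2: dequeue 2; queue=[5,0,3]; order=6,2
step 3: dequeue 5; queue=[0,3]; order=6,2,5
step 4: dequeue 0; queue=[3,7]; order=6,2,5,0
step 5: dequeue 3; queue=[7,4]; order=6,2,5,0,3
step 6: dequeue 7; queue=[4,1]; order=6,2,5,0,3,7
step 7: dequeue 4; queue=[1]; order=6,2,5,0,3,7,4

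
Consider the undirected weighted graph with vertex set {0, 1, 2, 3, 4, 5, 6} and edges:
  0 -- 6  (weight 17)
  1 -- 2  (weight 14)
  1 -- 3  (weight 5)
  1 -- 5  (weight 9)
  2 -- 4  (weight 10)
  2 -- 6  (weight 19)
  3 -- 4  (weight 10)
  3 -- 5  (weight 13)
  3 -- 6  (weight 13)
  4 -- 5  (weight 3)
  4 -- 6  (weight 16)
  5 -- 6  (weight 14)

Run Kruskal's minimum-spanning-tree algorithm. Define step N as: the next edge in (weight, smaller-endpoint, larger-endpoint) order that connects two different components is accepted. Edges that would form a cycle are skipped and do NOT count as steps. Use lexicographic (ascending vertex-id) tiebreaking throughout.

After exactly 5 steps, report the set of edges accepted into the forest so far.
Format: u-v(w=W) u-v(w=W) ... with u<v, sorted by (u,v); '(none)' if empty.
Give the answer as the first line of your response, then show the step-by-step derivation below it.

1-3(w=5) 1-5(w=9) 2-4(w=10) 3-6(w=13) 4-5(w=3)

step 1: add edge 4-5 (w=3); MST = {4-5(w=3)}
step 2: add edge 1-3 (w=5); MST = {1-3(w=5) 4-5(w=3)}
step 3: add edge 1-5 (w=9); MST = {1-3(w=5) 1-5(w=9) 4-5(w=3)}
step 4: add edge 2-4 (w=10); MST = {1-3(w=5) 1-5(w=9) 2-4(w=10) 4-5(w=3)}
step 5: add edge 3-6 (w=13); MST = {1-3(w=5) 1-5(w=9) 2-4(w=10) 3-6(w=13) 4-5(w=3)}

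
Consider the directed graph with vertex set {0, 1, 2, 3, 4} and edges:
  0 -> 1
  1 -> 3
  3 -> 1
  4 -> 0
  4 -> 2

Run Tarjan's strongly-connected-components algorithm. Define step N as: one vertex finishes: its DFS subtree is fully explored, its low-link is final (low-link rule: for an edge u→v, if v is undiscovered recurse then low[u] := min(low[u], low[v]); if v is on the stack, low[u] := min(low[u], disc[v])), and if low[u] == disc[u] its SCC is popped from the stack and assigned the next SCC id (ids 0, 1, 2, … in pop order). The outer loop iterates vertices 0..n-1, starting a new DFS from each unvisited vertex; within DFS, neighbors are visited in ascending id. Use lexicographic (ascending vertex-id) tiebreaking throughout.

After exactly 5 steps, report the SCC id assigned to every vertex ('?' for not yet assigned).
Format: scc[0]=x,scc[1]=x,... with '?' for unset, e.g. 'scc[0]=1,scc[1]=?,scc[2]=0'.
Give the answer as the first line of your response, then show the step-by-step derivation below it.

scc[0]=1,scc[1]=0,scc[2]=2,scc[3]=0,scc[4]=3

step 1: low=(low[0]=0,low[1]=1,low[2]=?,low[3]=1,low[4]=?); scc=(scc[0]=?,scc[1]=?,scc[2]=?,scc[3]=?,scc[4]=?)
step 2: low=(low[0]=0,low[1]=1,low[2]=?,low[3]=1,low[4]=?); scc=(scc[0]=?,scc[1]=0,scc[2]=?,scc[3]=0,scc[4]=?)
step 3: low=(low[0]=0,low[1]=1,low[2]=?,low[3]=1,low[4]=?); scc=(scc[0]=1,scc[1]=0,scc[2]=?,scc[3]=0,scc[4]=?)
step 4: low=(low[0]=0,low[1]=1,low[2]=3,low[3]=1,low[4]=?); scc=(scc[0]=1,scc[1]=0,scc[2]=2,scc[3]=0,scc[4]=?)
step 5: low=(low[0]=0,low[1]=1,low[2]=3,low[3]=1,low[4]=4); scc=(scc[0]=1,scc[1]=0,scc[2]=2,scc[3]=0,scc[4]=3)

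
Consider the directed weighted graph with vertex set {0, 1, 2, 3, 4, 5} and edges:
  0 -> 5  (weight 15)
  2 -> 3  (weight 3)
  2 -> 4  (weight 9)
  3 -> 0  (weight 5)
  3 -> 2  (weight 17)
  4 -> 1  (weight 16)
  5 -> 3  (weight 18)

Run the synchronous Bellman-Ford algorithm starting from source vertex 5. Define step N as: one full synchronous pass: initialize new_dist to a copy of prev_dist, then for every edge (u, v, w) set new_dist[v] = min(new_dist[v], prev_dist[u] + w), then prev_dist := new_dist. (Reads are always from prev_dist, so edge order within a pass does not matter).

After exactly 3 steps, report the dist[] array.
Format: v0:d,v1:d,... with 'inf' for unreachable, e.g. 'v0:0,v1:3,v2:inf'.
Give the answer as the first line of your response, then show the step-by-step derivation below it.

v0:23,v1:inf,v2:35,v3:18,v4:44,v5:0

step 1: dist = v0:inf,v1:inf,v2:inf,v3:18,v4:inf,v5:0
step 2: dist = v0:23,v1:inf,v2:35,v3:18,v4:inf,v5:0
step 3: dist = v0:23,v1:inf,v2:35,v3:18,v4:44,v5:0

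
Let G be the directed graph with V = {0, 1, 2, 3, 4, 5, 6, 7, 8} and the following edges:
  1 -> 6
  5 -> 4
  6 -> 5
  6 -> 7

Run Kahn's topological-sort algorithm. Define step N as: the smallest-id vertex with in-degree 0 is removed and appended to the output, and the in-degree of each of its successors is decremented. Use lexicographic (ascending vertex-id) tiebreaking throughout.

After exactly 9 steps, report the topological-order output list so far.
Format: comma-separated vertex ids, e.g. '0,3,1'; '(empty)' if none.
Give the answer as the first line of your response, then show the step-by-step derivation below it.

0,1,2,3,6,5,4,7,8

step 1: output 0; order=[0]; indeg=(0,0,0,0,1,1,1,1,0)
step 2: output 1; order=[0,1]; indeg=(0,0,0,0,1,1,0,1,0)
step 3: output 2; order=[0,1,2]; indeg=(0,0,0,0,1,1,0,1,0)
step 4: output 3; order=[0,1,2,3]; indeg=(0,0,0,0,1,1,0,1,0)
step 5: output 6; order=[0,1,2,3,6]; indeg=(0,0,0,0,1,0,0,0,0)
step 6: output 5; order=[0,1,2,3,6,5]; indeg=(0,0,0,0,0,0,0,0,0)
step 7: output 4; order=[0,1,2,3,6,5,4]; indeg=(0,0,0,0,0,0,0,0,0)
step 8: output 7; order=[0,1,2,3,6,5,4,7]; indeg=(0,0,0,0,0,0,0,0,0)
step 9: output 8; order=[0,1,2,3,6,5,4,7,8]; indeg=(0,0,0,0,0,0,0,0,0)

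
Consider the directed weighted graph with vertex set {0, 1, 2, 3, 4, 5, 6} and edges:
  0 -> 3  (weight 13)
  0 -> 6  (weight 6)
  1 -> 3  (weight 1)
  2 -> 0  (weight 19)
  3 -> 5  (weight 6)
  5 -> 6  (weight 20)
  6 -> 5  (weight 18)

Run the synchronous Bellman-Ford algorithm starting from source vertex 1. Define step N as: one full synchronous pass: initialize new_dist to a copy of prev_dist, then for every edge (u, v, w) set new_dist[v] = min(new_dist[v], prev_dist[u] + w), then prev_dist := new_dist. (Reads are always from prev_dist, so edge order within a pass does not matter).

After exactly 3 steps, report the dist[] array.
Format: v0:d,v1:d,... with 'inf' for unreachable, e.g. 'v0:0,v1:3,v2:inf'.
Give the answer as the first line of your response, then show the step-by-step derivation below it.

v0:inf,v1:0,v2:inf,v3:1,v4:inf,v5:7,v6:27

step 1: dist = v0:inf,v1:0,v2:inf,v3:1,v4:inf,v5:inf,v6:inf
step 2: dist = v0:inf,v1:0,v2:inf,v3:1,v4:inf,v5:7,v6:inf
step 3: dist = v0:inf,v1:0,v2:inf,v3:1,v4:inf,v5:7,v6:27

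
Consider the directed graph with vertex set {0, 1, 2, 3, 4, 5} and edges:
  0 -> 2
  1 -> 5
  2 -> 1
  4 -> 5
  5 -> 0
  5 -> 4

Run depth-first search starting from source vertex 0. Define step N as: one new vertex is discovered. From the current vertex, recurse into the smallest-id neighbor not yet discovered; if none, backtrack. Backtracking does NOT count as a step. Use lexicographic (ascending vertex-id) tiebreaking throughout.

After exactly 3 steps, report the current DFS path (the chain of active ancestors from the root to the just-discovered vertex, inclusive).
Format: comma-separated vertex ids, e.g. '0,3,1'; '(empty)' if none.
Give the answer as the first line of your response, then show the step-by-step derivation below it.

0,2,1

step 1: discover 0; path=0; order=0
step 2: discover 2; path=0>2; order=0,2
step 3: discover 1; path=0>2>1; order=0,2,1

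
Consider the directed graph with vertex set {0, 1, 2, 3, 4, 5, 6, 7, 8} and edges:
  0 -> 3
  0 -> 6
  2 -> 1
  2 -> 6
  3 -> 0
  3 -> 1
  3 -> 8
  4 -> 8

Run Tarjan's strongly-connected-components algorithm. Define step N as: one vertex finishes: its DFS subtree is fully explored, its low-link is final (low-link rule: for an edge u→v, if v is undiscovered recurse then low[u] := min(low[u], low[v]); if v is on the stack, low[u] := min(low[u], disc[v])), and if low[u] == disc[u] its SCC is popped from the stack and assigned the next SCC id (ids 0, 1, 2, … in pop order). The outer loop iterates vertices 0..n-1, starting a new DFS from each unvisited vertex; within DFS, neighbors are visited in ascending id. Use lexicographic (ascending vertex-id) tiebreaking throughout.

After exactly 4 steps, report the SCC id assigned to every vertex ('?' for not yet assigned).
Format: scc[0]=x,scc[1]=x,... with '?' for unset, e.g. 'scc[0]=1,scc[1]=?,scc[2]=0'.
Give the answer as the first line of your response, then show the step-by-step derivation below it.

scc[0]=?,scc[1]=0,scc[2]=?,scc[3]=?,scc[4]=?,scc[5]=?,scc[6]=2,scc[7]=?,scc[8]=1

step 1: low=(low[0]=0,low[1]=2,low[2]=?,low[3]=0,low[4]=?,low[5]=?,low[6]=?,low[7]=?,low[8]=?); scc=(scc[0]=?,scc[1]=0,scc[2]=?,scc[3]=?,scc[4]=?,scc[5]=?,scc[6]=?,scc[7]=?,scc[8]=?)
step 2: low=(low[0]=0,low[1]=2,low[2]=?,low[3]=0,low[4]=?,low[5]=?,low[6]=?,low[7]=?,low[8]=3); scc=(scc[0]=?,scc[1]=0,scc[2]=?,scc[3]=?,scc[4]=?,scc[5]=?,scc[6]=?,scc[7]=?,scc[8]=1)
step 3: low=(low[0]=0,low[1]=2,low[2]=?,low[3]=0,low[4]=?,low[5]=?,low[6]=?,low[7]=?,low[8]=3); scc=(scc[0]=?,scc[1]=0,scc[2]=?,scc[3]=?,scc[4]=?,scc[5]=?,scc[6]=?,scc[7]=?,scc[8]=1)
step 4: low=(low[0]=0,low[1]=2,low[2]=?,low[3]=0,low[4]=?,low[5]=?,low[6]=4,low[7]=?,low[8]=3); scc=(scc[0]=?,scc[1]=0,scc[2]=?,scc[3]=?,scc[4]=?,scc[5]=?,scc[6]=2,scc[7]=?,scc[8]=1)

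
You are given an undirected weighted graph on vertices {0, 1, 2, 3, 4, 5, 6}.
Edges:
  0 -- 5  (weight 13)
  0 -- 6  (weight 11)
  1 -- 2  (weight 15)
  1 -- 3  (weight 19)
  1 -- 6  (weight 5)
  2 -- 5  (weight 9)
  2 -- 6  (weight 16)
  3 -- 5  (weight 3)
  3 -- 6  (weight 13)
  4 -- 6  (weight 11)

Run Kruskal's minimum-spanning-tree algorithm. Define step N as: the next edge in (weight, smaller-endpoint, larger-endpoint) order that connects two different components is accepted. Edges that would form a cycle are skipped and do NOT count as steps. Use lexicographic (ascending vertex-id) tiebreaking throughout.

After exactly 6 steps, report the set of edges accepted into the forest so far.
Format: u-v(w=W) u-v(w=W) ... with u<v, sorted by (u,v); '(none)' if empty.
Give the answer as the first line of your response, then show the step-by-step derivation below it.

0-5(w=13) 0-6(w=11) 1-6(w=5) 2-5(w=9) 3-5(w=3) 4-6(w=11)

step 1: add edge 3-5 (w=3); MST = {3-5(w=3)}
step 2: add edge 1-6 (w=5); MST = {1-6(w=5) 3-5(w=3)}
step 3: add edge 2-5 (w=9); MST = {1-6(w=5) 2-5(w=9) 3-5(w=3)}
step 4: add edge 0-6 (w=11); MST = {0-6(w=11) 1-6(w=5) 2-5(w=9) 3-5(w=3)}
step 5: add edge 4-6 (w=11); MST = {0-6(w=11) 1-6(w=5) 2-5(w=9) 3-5(w=3) 4-6(w=11)}
step 6: add edge 0-5 (w=13); MST = {0-5(w=13) 0-6(w=11) 1-6(w=5) 2-5(w=9) 3-5(w=3) 4-6(w=11)}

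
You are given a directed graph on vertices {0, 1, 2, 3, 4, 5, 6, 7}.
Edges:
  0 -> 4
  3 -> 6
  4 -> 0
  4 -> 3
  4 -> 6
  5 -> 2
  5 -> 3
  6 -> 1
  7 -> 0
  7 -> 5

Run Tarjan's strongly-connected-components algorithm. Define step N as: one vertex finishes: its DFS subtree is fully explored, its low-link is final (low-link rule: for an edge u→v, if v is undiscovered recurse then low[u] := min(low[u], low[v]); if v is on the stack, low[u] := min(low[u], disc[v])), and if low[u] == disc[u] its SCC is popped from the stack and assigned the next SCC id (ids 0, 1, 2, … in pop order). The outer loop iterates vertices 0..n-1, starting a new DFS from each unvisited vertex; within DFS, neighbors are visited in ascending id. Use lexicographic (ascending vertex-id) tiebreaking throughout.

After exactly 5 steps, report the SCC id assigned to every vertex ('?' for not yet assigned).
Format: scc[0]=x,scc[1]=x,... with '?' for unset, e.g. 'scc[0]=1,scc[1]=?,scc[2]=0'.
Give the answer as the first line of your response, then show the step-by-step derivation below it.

scc[0]=3,scc[1]=0,scc[2]=?,scc[3]=2,scc[4]=3,scc[5]=?,scc[6]=1,scc[7]=?

step 1: low=(low[0]=0,low[1]=4,low[2]=?,low[3]=2,low[4]=0,low[5]=?,low[6]=3,low[7]=?); scc=(scc[0]=?,scc[1]=0,scc[2]=?,scc[3]=?,scc[4]=?,scc[5]=?,scc[6]=?,scc[7]=?)
step 2: low=(low[0]=0,low[1]=4,low[2]=?,low[3]=2,low[4]=0,low[5]=?,low[6]=3,low[7]=?); scc=(scc[0]=?,scc[1]=0,scc[2]=?,scc[3]=?,scc[4]=?,scc[5]=?,scc[6]=1,scc[7]=?)
step 3: low=(low[0]=0,low[1]=4,low[2]=?,low[3]=2,low[4]=0,low[5]=?,low[6]=3,low[7]=?); scc=(scc[0]=?,scc[1]=0,scc[2]=?,scc[3]=2,scc[4]=?,scc[5]=?,scc[6]=1,scc[7]=?)
step 4: low=(low[0]=0,low[1]=4,low[2]=?,low[3]=2,low[4]=0,low[5]=?,low[6]=3,low[7]=?); scc=(scc[0]=?,scc[1]=0,scc[2]=?,scc[3]=2,scc[4]=?,scc[5]=?,scc[6]=1,scc[7]=?)
step 5: low=(low[0]=0,low[1]=4,low[2]=?,low[3]=2,low[4]=0,low[5]=?,low[6]=3,low[7]=?); scc=(scc[0]=3,scc[1]=0,scc[2]=?,scc[3]=2,scc[4]=3,scc[5]=?,scc[6]=1,scc[7]=?)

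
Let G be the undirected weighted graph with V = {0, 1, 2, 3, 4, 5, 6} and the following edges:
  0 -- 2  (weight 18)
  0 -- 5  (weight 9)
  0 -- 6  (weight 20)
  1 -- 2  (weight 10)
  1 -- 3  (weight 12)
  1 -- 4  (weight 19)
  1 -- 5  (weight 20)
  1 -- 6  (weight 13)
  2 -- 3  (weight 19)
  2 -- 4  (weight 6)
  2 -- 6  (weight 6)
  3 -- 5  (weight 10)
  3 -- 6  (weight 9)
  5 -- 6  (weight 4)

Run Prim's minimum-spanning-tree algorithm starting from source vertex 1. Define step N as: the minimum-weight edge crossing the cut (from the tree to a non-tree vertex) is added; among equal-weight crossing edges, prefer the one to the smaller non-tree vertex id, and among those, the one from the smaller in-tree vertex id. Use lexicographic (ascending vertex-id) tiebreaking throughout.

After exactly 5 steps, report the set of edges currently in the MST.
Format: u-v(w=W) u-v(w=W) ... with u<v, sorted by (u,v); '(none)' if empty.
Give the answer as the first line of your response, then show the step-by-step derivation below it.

0-5(w=9) 1-2(w=10) 2-4(w=6) 2-6(w=6) 5-6(w=4)

step 1: add edge 1-2 (w=10); MST = {1-2(w=10)}
step 2: add edge 2-4 (w=6); MST = {1-2(w=10) 2-4(w=6)}
step 3: add edge 2-6 (w=6); MST = {1-2(w=10) 2-4(w=6) 2-6(w=6)}
step 4: add edge 5-6 (w=4); MST = {1-2(w=10) 2-4(w=6) 2-6(w=6) 5-6(w=4)}
step 5: add edge 0-5 (w=9); MST = {0-5(w=9) 1-2(w=10) 2-4(w=6) 2-6(w=6) 5-6(w=4)}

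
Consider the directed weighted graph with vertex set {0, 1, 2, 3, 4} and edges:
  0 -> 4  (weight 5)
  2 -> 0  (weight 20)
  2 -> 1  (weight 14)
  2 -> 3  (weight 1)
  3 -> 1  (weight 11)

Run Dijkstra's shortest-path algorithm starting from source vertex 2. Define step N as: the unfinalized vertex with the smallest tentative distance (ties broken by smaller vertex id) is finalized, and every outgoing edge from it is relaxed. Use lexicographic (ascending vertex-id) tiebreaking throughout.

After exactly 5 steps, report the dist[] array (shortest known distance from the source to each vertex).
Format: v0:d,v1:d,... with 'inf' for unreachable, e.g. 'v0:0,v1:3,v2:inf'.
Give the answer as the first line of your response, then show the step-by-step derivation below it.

v0:20,v1:12,v2:0,v3:1,v4:25

step 1: dist = v0:20,v1:14,v2:0,v3:1,v4:inf
step 2: dist = v0:20,v1:12,v2:0,v3:1,v4:inf
step 3: dist = v0:20,v1:12,v2:0,v3:1,v4:inf
step 4: dist = v0:20,v1:12,v2:0,v3:1,v4:25
step 5: dist = v0:20,v1:12,v2:0,v3:1,v4:25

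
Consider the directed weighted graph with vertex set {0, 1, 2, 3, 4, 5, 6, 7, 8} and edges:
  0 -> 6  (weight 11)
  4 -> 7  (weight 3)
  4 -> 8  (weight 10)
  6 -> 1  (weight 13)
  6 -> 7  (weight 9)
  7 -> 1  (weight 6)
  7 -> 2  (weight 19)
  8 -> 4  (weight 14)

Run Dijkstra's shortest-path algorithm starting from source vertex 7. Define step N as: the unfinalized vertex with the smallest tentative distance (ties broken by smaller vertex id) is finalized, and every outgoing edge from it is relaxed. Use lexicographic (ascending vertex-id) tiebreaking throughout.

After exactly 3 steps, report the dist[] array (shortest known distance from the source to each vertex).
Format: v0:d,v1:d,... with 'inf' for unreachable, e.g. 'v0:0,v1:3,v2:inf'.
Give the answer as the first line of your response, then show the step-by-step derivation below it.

v0:inf,v1:6,v2:19,v3:inf,v4:inf,v5:inf,v6:inf,v7:0,v8:inf

step 1: dist = v0:inf,v1:6,v2:19,v3:inf,v4:inf,v5:inf,v6:inf,v7:0,v8:inf
step 2: dist = v0:inf,v1:6,v2:19,v3:inf,v4:inf,v5:inf,v6:inf,v7:0,v8:inf
step 3: dist = v0:inf,v1:6,v2:19,v3:inf,v4:inf,v5:inf,v6:inf,v7:0,v8:inf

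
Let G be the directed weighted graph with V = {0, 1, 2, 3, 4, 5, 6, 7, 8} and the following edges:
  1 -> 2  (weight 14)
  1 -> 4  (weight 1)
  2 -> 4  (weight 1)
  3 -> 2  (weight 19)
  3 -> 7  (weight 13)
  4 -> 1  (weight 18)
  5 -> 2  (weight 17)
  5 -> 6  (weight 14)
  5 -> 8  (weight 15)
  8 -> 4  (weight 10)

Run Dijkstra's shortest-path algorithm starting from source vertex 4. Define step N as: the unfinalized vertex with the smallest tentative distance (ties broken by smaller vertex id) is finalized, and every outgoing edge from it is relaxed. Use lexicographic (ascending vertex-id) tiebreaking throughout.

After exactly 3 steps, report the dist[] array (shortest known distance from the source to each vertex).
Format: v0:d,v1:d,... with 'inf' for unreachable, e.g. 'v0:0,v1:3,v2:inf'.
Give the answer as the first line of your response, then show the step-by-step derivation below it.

v0:inf,v1:18,v2:32,v3:inf,v4:0,v5:inf,v6:inf,v7:inf,v8:inf

step 1: dist = v0:inf,v1:18,v2:inf,v3:inf,v4:0,v5:inf,v6:inf,v7:inf,v8:inf
step 2: dist = v0:inf,v1:18,v2:32,v3:inf,v4:0,v5:inf,v6:inf,v7:inf,v8:inf
step 3: dist = v0:inf,v1:18,v2:32,v3:inf,v4:0,v5:inf,v6:inf,v7:inf,v8:inf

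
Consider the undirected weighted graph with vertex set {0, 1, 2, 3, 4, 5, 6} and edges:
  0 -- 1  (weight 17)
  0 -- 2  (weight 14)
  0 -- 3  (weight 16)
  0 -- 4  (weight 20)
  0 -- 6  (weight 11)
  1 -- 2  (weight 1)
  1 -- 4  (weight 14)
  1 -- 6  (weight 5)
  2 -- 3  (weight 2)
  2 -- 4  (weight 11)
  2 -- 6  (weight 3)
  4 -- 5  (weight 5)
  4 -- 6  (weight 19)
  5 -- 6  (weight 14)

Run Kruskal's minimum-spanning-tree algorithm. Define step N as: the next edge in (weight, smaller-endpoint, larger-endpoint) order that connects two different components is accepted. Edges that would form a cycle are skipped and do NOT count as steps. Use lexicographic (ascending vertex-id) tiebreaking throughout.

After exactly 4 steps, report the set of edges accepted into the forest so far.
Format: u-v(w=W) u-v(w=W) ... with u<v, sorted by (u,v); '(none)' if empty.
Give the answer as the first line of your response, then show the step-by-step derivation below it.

1-2(w=1) 2-3(w=2) 2-6(w=3) 4-5(w=5)

step 1: add edge 1-2 (w=1); MST = {1-2(w=1)}
step 2: add edge 2-3 (w=2); MST = {1-2(w=1) 2-3(w=2)}
step 3: add edge 2-6 (w=3); MST = {1-2(w=1) 2-3(w=2) 2-6(w=3)}
step 4: add edge 4-5 (w=5); MST = {1-2(w=1) 2-3(w=2) 2-6(w=3) 4-5(w=5)}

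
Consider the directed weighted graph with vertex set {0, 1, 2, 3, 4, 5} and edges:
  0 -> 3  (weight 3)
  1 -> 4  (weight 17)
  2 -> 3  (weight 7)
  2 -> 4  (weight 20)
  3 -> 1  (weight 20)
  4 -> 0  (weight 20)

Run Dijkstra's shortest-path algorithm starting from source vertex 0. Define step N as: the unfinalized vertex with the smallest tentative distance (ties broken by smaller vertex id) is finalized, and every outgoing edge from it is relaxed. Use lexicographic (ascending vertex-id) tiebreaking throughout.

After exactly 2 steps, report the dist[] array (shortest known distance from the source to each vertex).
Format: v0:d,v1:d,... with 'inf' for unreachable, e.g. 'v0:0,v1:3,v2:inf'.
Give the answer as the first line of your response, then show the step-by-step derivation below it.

v0:0,v1:23,v2:inf,v3:3,v4:inf,v5:inf

step 1: dist = v0:0,v1:inf,v2:inf,v3:3,v4:inf,v5:inf
step 2: dist = v0:0,v1:23,v2:inf,v3:3,v4:inf,v5:inf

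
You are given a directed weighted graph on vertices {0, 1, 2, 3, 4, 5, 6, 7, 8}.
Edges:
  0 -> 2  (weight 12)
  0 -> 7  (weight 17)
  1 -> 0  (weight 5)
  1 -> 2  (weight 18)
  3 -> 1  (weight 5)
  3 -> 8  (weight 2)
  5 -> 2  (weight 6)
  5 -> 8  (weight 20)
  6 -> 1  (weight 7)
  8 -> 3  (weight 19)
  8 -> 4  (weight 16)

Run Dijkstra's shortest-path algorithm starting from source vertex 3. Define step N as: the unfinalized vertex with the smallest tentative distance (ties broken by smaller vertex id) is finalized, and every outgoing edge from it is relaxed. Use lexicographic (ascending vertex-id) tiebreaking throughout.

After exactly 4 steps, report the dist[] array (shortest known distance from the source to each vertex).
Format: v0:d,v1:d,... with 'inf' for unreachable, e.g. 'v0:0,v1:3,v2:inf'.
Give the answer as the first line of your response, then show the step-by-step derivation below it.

v0:10,v1:5,v2:22,v3:0,v4:18,v5:inf,v6:inf,v7:27,v8:2

step 1: dist = v0:inf,v1:5,v2:inf,v3:0,v4:inf,v5:inf,v6:inf,v7:inf,v8:2
step 2: dist = v0:inf,v1:5,v2:inf,v3:0,v4:18,v5:inf,v6:inf,v7:inf,v8:2
step 3: dist = v0:10,v1:5,v2:23,v3:0,v4:18,v5:inf,v6:inf,v7:inf,v8:2
step 4: dist = v0:10,v1:5,v2:22,v3:0,v4:18,v5:inf,v6:inf,v7:27,v8:2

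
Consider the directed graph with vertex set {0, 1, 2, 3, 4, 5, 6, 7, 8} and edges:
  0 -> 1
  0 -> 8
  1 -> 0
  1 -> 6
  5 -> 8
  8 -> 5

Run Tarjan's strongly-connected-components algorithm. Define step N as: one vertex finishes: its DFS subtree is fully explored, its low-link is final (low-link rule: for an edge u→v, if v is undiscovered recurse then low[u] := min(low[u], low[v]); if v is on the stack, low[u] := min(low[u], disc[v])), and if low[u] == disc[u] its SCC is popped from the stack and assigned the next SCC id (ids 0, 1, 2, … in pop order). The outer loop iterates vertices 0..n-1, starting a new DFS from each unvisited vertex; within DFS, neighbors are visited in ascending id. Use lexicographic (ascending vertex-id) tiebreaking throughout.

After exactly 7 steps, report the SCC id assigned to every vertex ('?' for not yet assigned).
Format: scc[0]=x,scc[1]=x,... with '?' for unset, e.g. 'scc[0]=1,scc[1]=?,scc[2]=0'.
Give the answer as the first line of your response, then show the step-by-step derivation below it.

scc[0]=2,scc[1]=2,scc[2]=3,scc[3]=4,scc[4]=?,scc[5]=1,scc[6]=0,scc[7]=?,scc[8]=1

step 1: low=(low[0]=0,low[1]=0,low[2]=?,low[3]=?,low[4]=?,low[5]=?,low[6]=2,low[7]=?,low[8]=?); scc=(scc[0]=?,scc[1]=?,scc[2]=?,scc[3]=?,scc[4]=?,scc[5]=?,scc[6]=0,scc[7]=?,scc[8]=?)
step 2: low=(low[0]=0,low[1]=0,low[2]=?,low[3]=?,low[4]=?,low[5]=?,low[6]=2,low[7]=?,low[8]=?); scc=(scc[0]=?,scc[1]=?,scc[2]=?,scc[3]=?,scc[4]=?,scc[5]=?,scc[6]=0,scc[7]=?,scc[8]=?)
step 3: low=(low[0]=0,low[1]=0,low[2]=?,low[3]=?,low[4]=?,low[5]=3,low[6]=2,low[7]=?,low[8]=3); scc=(scc[0]=?,scc[1]=?,scc[2]=?,scc[3]=?,scc[4]=?,scc[5]=?,scc[6]=0,scc[7]=?,scc[8]=?)
step 4: low=(low[0]=0,low[1]=0,low[2]=?,low[3]=?,low[4]=?,low[5]=3,low[6]=2,low[7]=?,low[8]=3); scc=(scc[0]=?,scc[1]=?,scc[2]=?,scc[3]=?,scc[4]=?,scc[5]=1,scc[6]=0,scc[7]=?,scc[8]=1)
step 5: low=(low[0]=0,low[1]=0,low[2]=?,low[3]=?,low[4]=?,low[5]=3,low[6]=2,low[7]=?,low[8]=3); scc=(scc[0]=2,scc[1]=2,scc[2]=?,scc[3]=?,scc[4]=?,scc[5]=1,scc[6]=0,scc[7]=?,scc[8]=1)
step 6: low=(low[0]=0,low[1]=0,low[2]=5,low[3]=?,low[4]=?,low[5]=3,low[6]=2,low[7]=?,low[8]=3); scc=(scc[0]=2,scc[1]=2,scc[2]=3,scc[3]=?,scc[4]=?,scc[5]=1,scc[6]=0,scc[7]=?,scc[8]=1)
step 7: low=(low[0]=0,low[1]=0,low[2]=5,low[3]=6,low[4]=?,low[5]=3,low[6]=2,low[7]=?,low[8]=3); scc=(scc[0]=2,scc[1]=2,scc[2]=3,scc[3]=4,scc[4]=?,scc[5]=1,scc[6]=0,scc[7]=?,scc[8]=1)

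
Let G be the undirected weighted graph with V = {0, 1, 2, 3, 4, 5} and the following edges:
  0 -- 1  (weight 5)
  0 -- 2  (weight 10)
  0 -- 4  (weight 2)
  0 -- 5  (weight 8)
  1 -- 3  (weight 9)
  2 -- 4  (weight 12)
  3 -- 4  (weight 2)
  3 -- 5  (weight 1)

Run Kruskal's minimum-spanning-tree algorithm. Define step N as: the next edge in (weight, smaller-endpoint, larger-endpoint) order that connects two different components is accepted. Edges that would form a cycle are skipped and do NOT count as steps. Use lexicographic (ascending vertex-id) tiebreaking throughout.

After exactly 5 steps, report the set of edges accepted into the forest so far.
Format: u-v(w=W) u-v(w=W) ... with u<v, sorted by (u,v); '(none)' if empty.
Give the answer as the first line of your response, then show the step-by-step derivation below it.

0-1(w=5) 0-2(w=10) 0-4(w=2) 3-4(w=2) 3-5(w=1)

step 1: add edge 3-5 (w=1); MST = {3-5(w=1)}
step 2: add edge 0-4 (w=2); MST = {0-4(w=2) 3-5(w=1)}
step 3: add edge 3-4 (w=2); MST = {0-4(w=2) 3-4(w=2) 3-5(w=1)}
step 4: add edge 0-1 (w=5); MST = {0-1(w=5) 0-4(w=2) 3-4(w=2) 3-5(w=1)}
step 5: add edge 0-2 (w=10); MST = {0-1(w=5) 0-2(w=10) 0-4(w=2) 3-4(w=2) 3-5(w=1)}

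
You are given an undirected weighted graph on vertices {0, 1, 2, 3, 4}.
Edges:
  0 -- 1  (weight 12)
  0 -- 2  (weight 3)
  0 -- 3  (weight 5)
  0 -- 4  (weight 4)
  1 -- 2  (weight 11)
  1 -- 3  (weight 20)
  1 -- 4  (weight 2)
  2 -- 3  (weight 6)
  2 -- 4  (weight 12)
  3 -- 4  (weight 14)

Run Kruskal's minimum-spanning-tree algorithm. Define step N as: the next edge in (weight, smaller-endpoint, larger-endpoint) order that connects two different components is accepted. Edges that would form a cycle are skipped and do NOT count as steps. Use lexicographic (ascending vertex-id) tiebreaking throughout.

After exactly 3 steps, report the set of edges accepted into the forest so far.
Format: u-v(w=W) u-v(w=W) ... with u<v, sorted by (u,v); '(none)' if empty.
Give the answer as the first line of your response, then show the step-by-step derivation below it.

0-2(w=3) 0-4(w=4) 1-4(w=2)

step 1: add edge 1-4 (w=2); MST = {1-4(w=2)}
step 2: add edge 0-2 (w=3); MST = {0-2(w=3) 1-4(w=2)}
step 3: add edge 0-4 (w=4); MST = {0-2(w=3) 0-4(w=4) 1-4(w=2)}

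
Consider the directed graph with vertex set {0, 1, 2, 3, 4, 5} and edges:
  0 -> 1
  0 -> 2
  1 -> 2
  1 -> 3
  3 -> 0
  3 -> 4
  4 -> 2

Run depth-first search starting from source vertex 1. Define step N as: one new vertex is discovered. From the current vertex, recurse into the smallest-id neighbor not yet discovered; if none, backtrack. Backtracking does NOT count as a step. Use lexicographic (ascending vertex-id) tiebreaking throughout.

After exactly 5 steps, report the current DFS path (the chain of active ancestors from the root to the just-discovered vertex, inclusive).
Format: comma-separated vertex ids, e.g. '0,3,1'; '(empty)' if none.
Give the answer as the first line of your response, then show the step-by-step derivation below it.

1,3,4

step 1: discover 1; path=1; order=1
step 2: discover 2; path=1>2; order=1,2
step 3: discover 3; path=1>3; order=1,2,3
step 4: discover 0; path=1>3>0; order=1,2,3,0
step 5: discover 4; path=1>3>4; order=1,2,3,0,4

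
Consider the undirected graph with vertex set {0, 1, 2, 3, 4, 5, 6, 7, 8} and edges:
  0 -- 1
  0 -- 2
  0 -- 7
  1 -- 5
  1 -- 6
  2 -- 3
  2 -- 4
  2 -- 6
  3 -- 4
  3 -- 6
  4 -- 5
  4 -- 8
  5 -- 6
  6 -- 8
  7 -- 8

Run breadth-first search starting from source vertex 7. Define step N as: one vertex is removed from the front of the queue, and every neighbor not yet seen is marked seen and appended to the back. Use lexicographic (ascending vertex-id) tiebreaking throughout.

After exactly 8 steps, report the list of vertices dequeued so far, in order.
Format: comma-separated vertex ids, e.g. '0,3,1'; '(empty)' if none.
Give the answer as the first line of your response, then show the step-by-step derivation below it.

7,0,8,1,2,4,6,5

step 1: dequeue 7; queue=[0,8]; order=7
step 2: dequeue 0; queue=[8,1,2]; order=7,0
step 3: dequeue 8; queue=[1,2,4,6]; order=7,0,8
step 4: dequeue 1; queue=[2,4,6,5]; order=7,0,8,1
step 5: dequeue 2; queue=[4,6,5,3]; order=7,0,8,1,2
step 6: dequeue 4; queue=[6,5,3]; order=7,0,8,1,2,4
step 7: dequeue 6; queue=[5,3]; order=7,0,8,1,2,4,6
step 8: dequeue 5; queue=[3]; order=7,0,8,1,2,4,6,5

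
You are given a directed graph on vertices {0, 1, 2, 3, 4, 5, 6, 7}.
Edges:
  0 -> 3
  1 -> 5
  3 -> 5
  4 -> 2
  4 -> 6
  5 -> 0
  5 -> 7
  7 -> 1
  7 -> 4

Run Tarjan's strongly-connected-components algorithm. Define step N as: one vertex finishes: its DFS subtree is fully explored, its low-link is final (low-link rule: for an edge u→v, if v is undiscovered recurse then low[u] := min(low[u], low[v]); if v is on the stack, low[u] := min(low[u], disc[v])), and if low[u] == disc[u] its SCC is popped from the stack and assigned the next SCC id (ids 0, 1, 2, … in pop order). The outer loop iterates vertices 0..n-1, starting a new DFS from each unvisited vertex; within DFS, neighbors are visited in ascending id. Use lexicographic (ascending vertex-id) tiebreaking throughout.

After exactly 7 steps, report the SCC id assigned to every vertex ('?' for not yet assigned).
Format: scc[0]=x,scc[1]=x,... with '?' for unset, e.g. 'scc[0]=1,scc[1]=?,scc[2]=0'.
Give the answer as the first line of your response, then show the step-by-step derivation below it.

scc[0]=?,scc[1]=?,scc[2]=0,scc[3]=?,scc[4]=2,scc[5]=?,scc[6]=1,scc[7]=?

step 1: low=(low[0]=0,low[1]=2,low[2]=?,low[3]=1,low[4]=?,low[5]=0,low[6]=?,low[7]=3); scc=(scc[0]=?,scc[1]=?,scc[2]=?,scc[3]=?,scc[4]=?,scc[5]=?,scc[6]=?,scc[7]=?)
step 2: low=(low[0]=0,low[1]=2,low[2]=6,low[3]=1,low[4]=5,low[5]=0,low[6]=?,low[7]=2); scc=(scc[0]=?,scc[1]=?,scc[2]=0,scc[3]=?,scc[4]=?,scc[5]=?,scc[6]=?,scc[7]=?)
step 3: low=(low[0]=0,low[1]=2,low[2]=6,low[3]=1,low[4]=5,low[5]=0,low[6]=7,low[7]=2); scc=(scc[0]=?,scc[1]=?,scc[2]=0,scc[3]=?,scc[4]=?,scc[5]=?,scc[6]=1,scc[7]=?)
step 4: low=(low[0]=0,low[1]=2,low[2]=6,low[3]=1,low[4]=5,low[5]=0,low[6]=7,low[7]=2); scc=(scc[0]=?,scc[1]=?,scc[2]=0,scc[3]=?,scc[4]=2,scc[5]=?,scc[6]=1,scc[7]=?)
step 5: low=(low[0]=0,low[1]=2,low[2]=6,low[3]=1,low[4]=5,low[5]=0,low[6]=7,low[7]=2); scc=(scc[0]=?,scc[1]=?,scc[2]=0,scc[3]=?,scc[4]=2,scc[5]=?,scc[6]=1,scc[7]=?)
step 6: low=(low[0]=0,low[1]=2,low[2]=6,low[3]=1,low[4]=5,low[5]=0,low[6]=7,low[7]=2); scc=(scc[0]=?,scc[1]=?,scc[2]=0,scc[3]=?,scc[4]=2,scc[5]=?,scc[6]=1,scc[7]=?)
step 7: low=(low[0]=0,low[1]=2,low[2]=6,low[3]=0,low[4]=5,low[5]=0,low[6]=7,low[7]=2); scc=(scc[0]=?,scc[1]=?,scc[2]=0,scc[3]=?,scc[4]=2,scc[5]=?,scc[6]=1,scc[7]=?)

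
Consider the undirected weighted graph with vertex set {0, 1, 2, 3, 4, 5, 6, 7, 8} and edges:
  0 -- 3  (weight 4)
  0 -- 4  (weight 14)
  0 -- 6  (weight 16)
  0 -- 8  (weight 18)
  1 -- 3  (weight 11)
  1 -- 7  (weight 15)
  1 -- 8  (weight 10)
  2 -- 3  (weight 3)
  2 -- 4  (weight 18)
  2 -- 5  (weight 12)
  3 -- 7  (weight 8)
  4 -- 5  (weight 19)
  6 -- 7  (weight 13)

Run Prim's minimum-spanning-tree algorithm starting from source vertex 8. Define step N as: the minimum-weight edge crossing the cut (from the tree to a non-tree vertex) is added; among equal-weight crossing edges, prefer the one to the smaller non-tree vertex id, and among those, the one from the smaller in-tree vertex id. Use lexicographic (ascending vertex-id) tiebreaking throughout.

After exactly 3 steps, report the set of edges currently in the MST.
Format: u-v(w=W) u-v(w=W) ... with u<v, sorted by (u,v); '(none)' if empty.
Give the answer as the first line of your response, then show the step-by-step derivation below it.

1-3(w=11) 1-8(w=10) 2-3(w=3)

step 1: add edge 1-8 (w=10); MST = {1-8(w=10)}
step 2: add edge 1-3 (w=11); MST = {1-3(w=11) 1-8(w=10)}
step 3: add edge 2-3 (w=3); MST = {1-3(w=11) 1-8(w=10) 2-3(w=3)}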